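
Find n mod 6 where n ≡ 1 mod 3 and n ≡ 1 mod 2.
M = 3 × 2 = 6. M₁ = 2, y₁ ≡ 2 mod 3. M₂ = 3, y₂ ≡ 1 mod 2. n = 1×2×2 + 1×3×1 ≡ 1 mod 6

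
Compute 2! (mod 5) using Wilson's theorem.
(4)! = (2)! × (3) × (4) ≡ -1 (mod 5). So (2)! ≡ -1 × [(4)(3)]^(-1) ≡ 2 (mod 5)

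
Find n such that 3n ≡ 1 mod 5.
Since 5 is prime, by Fermat 3^(-1) ≡ 3^{3} ≡ 2 mod 5. Verify: 3 × 2 = 6 ≡ 1 mod 5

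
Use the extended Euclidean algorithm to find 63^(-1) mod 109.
Extended GCD: 63(45) + 109(-26) = 1. So 63^(-1) ≡ 45 mod 109. Verify: 63 × 45 = 2835 ≡ 1 mod 109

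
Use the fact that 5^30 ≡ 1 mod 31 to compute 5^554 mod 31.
By Fermat: 5^{30} ≡ 1 mod 31. 554 ≡ 14 mod 30. So 5^{554} ≡ 5^{14} ≡ 25 mod 31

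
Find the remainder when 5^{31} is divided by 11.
By Fermat: 5^{10} ≡ 1 mod 11. 31 = 3×10 + 1. So 5^{31} ≡ 5^{1} ≡ 5 mod 11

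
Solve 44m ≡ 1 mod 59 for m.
Since 59 is prime, by Fermat 44^(-1) ≡ 44^{57} ≡ 55 mod 59. Verify: 44 × 55 = 2420 ≡ 1 mod 59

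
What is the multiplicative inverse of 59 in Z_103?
Since 103 is prime, by Fermat 59^(-1) ≡ 59^{101} ≡ 7 (mod 103). Verify: 59 × 7 = 413 ≡ 1 (mod 103)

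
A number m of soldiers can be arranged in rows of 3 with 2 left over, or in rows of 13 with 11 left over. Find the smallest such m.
M = 3 × 13 = 39. M₁ = 13, y₁ ≡ 1 (mod 3). M₂ = 3, y₂ ≡ 9 (mod 13). m = 2×13×1 + 11×3×9 ≡ 11 (mod 39)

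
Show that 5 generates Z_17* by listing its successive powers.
5^1, 5^2, ..., 5^{16} mod 17: [5, 8, 6, 13, 14, 2, 10, 16, 12, 9, 11, 4, 3, 15, 7, 1]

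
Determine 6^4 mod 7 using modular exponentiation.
6^{4} = 1296 ≡ 1 (mod 7)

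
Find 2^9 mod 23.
By repeated squaring mod 23: 2^{1}≡2, 2^{2}≡4, 2^{4}≡16, 2^{8}≡3. Then 2^{9} = 2^{8+1} ≡ 3 × 2 ≡ 6 mod 23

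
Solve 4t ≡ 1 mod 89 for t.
Since 89 is prime, by Fermat 4^(-1) ≡ 4^{87} ≡ 67 mod 89. Verify: 4 × 67 = 268 ≡ 1 mod 89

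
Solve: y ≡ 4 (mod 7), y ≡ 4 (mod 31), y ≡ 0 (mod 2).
M = 7 × 31 × 2 = 434. M₁ = 62, y₁ ≡ 6 (mod 7). M₂ = 14, y₂ ≡ 20 (mod 31). M₃ = 217, y₃ ≡ 1 (mod 2). y = 4×62×6 + 4×14×20 + 0×217×1 ≡ 4 (mod 434)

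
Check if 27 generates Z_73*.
27^{4} ≡ 1 (mod 73) and 4 < 72, so ord_73(27) = 4 ≠ 72 and 27 is not a primitive root.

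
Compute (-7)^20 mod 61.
By repeated squaring mod 61: (-7)^{1}≡54, (-7)^{2}≡49, (-7)^{4}≡22, (-7)^{8}≡57, (-7)^{16}≡16. Then (-7)^{20} = (-7)^{16+4} ≡ 16 × 22 ≡ 47 mod 61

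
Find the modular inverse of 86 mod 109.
Since 109 is prime, by Fermat 86^(-1) ≡ 86^{107} ≡ 90 (mod 109). Verify: 86 × 90 = 7740 ≡ 1 (mod 109)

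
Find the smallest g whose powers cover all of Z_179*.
g = 2. Powers: [2, 4, 8, 16, 32, 64, 128, ...] generates all 178 non-zero residues.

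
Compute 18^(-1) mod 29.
Since 29 is prime, by Fermat 18^(-1) ≡ 18^{27} ≡ 21 mod 29. Verify: 18 × 21 = 378 ≡ 1 mod 29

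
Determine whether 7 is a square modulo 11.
By Euler's criterion: 7^{5} ≡ 10 mod 11. Since this equals -1 (≡ 10), 7 is not a QR.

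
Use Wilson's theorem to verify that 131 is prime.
(130)! mod 131 = 130. Since this equals -1 mod 131, Wilson confirms 131 is prime.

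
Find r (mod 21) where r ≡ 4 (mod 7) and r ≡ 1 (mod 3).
M = 7 × 3 = 21. M₁ = 3, y₁ ≡ 5 (mod 7). M₂ = 7, y₂ ≡ 1 (mod 3). r = 4×3×5 + 1×7×1 ≡ 4 (mod 21)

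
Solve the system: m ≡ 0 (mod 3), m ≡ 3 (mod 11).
M = 3 × 11 = 33. M₁ = 11, y₁ ≡ 2 (mod 3). M₂ = 3, y₂ ≡ 4 (mod 11). m = 0×11×2 + 3×3×4 ≡ 3 (mod 33)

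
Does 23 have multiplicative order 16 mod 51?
Powers of 23 mod 51: 23^1≡23, 23^2≡19, 23^3≡29, 23^4≡4, 23^5≡41, 23^6≡25, 23^7≡14, 23^8≡16, 23^9≡11, 23^10≡49, 23^11≡5, 23^12≡13, 23^13≡44, 23^14≡43, 23^15≡20, 23^16≡1. First k with 23^k≡1 is k=16. Yes, ord_51(23) = 16.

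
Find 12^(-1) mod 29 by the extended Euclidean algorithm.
Extended GCD: 12(-12) + 29(5) = 1. So 12^(-1) ≡ -12 ≡ 17 mod 29. Verify: 12 × 17 = 204 ≡ 1 mod 29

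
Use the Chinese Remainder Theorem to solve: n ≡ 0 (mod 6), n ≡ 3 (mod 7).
M = 6 × 7 = 42. M₁ = 7, y₁ ≡ 1 (mod 6). M₂ = 6, y₂ ≡ 6 (mod 7). n = 0×7×1 + 3×6×6 ≡ 24 (mod 42)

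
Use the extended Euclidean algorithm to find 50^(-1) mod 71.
Extended GCD: 50(27) + 71(-19) = 1. So 50^(-1) ≡ 27 mod 71. Verify: 50 × 27 = 1350 ≡ 1 mod 71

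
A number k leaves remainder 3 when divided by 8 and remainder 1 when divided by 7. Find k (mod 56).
M = 8 × 7 = 56. M₁ = 7, y₁ ≡ 7 (mod 8). M₂ = 8, y₂ ≡ 1 (mod 7). k = 3×7×7 + 1×8×1 ≡ 43 (mod 56)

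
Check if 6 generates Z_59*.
ord_59(6) divides 58. For each prime q|58: 6^{29}≡58, 6^{2}≡36, none ≡ 1. So 6 has order 58 and is a primitive root mod 59.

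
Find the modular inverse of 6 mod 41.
Since 41 is prime, by Fermat 6^(-1) ≡ 6^{39} ≡ 7 (mod 41). Verify: 6 × 7 = 42 ≡ 1 (mod 41)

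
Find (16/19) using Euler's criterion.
(16/19) = 16^{9} mod 19 = 1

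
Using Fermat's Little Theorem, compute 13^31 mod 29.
By Fermat: 13^{28} ≡ 1 (mod 29). So 13^{31} = 13^{28} · 13^{3} ≡ 13^{3} ≡ 22 (mod 29)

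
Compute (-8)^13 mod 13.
Using Fermat: (-8)^{12} ≡ 1 (mod 13). 13 ≡ 1 (mod 12). So (-8)^{13} ≡ (-8)^{1} ≡ 5 (mod 13)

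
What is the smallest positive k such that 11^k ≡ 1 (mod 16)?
Powers of 11 mod 16: 11^1≡11, 11^2≡9, 11^3≡3, 11^4≡1. So the order of 11 is 4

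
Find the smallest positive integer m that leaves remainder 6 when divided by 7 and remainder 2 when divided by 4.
M = 7 × 4 = 28. M₁ = 4, y₁ ≡ 2 mod 7. M₂ = 7, y₂ ≡ 3 mod 4. m = 6×4×2 + 2×7×3 ≡ 6 mod 28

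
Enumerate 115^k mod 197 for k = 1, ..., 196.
115^1, 115^2, ..., 115^{196} mod 197: [115, 26, 35, 85, 122, 43, 20, 133, 126, 109, 124, 76, 72, 6, 99, 156, 13, 116, 141, 61, 120, 10, 165, 63, 153, 62, 38, 36, 3, 148, 78, 105, 58, 169, 129, 60, 5, 181, 130, 175, 31, 19, 18, 100, 74, 39, 151, 29, 183, 163, 30, 101, 189, 65, 186, 114, 108, 9, 50, 37, 118, 174, 113, 190, 180, 15, 149, 193, 131, 93, 57, 54, 103, 25, 117, 59, 87, 155, 95, 90, 106, 173, 195, 164, 145, 127, 27, 150, 111, 157, 128, 142, 176, 146, 45, 53, 185, 196, 82, 171, 162, 112, 75, 154, 177, 64, 71, 88, 73, 121, 125, 191, 98, 41, 184, 81, 56, 136, 77, 187, 32, 134, 44, 135, 159, 161, 194, 49, 119, 92, 139, 28, 68, 137, 192, 16, 67, 22, 166, 178, 179, 97, 123, 158, 46, 168, 14, 34, 167, 96, 8, 132, 11, 83, 89, 188, 147, 160, 79, 23, 84, 7, 17, 182, 48, 4, 66, 104, 140, 143, 94, 172, 80, 138, 110, 42, 102, 107, 91, 24, 2, 33, 52, 70, 170, 47, 86, 40, 69, 55, 21, 51, 152, 144, 12, 1]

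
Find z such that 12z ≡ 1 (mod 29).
Since 29 is prime, by Fermat 12^(-1) ≡ 12^{27} ≡ 17 (mod 29). Verify: 12 × 17 = 204 ≡ 1 (mod 29)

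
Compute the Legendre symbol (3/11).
(3/11) = 3^{5} mod 11 = 1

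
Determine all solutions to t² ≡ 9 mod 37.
The square roots of 9 mod 37 are 34 and 3. Verify: 34² = 1156 ≡ 9 mod 37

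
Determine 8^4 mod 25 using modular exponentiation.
8^{4} = 4096 ≡ 21 mod 25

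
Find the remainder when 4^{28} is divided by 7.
By Fermat: 4^{6} ≡ 1 (mod 7). 28 = 4×6 + 4. So 4^{28} ≡ 4^{4} ≡ 4 (mod 7)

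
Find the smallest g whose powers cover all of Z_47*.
g = 5. Powers: [5, 25, 31, 14, 23, 21, 11, ...] generates all 46 non-zero residues.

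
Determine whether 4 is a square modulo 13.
By Euler's criterion: 4^{6} ≡ 1 (mod 13). Since this equals 1, 4 is a QR.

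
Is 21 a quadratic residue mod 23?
By Euler's criterion: 21^{11} ≡ 22 (mod 23). Since this equals -1 (≡ 22), 21 is not a QR.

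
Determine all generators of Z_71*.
There are φ(70) = 24 primitive roots mod 71: {7, 11, 13, 21, 22, 28, 31, 33, 35, 42, 44, 47, 52, 53, 55, 56, 59, 61, 62, 63, 65, 67, 68, 69}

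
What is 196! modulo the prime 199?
(198)! = (196)! × (197) × (198) ≡ -1 (mod 199). So (196)! ≡ -1 × [(198)(197)]^(-1) ≡ 99 (mod 199)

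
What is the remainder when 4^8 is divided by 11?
By repeated squaring (mod 11): 4^{1}≡4, 4^{2}≡5, 4^{4}≡3, 4^{8}≡9. So 4^{8} ≡ 9 (mod 11)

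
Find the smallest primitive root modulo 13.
g = 2. Powers: [2, 4, 8, 3, 6, 12, 11, 9, 5, ...] generates all 12 non-zero residues.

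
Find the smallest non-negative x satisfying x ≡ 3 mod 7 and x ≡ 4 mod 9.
M = 7 × 9 = 63. M₁ = 9, y₁ ≡ 4 mod 7. M₂ = 7, y₂ ≡ 4 mod 9. x = 3×9×4 + 4×7×4 ≡ 31 mod 63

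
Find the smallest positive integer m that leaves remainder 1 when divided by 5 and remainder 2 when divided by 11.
M = 5 × 11 = 55. M₁ = 11, y₁ ≡ 1 (mod 5). M₂ = 5, y₂ ≡ 9 (mod 11). m = 1×11×1 + 2×5×9 ≡ 46 (mod 55)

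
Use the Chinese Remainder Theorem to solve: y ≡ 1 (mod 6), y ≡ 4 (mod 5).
M = 6 × 5 = 30. M₁ = 5, y₁ ≡ 5 (mod 6). M₂ = 6, y₂ ≡ 1 (mod 5). y = 1×5×5 + 4×6×1 ≡ 19 (mod 30)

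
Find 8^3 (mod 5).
8^{3} = 512 ≡ 2 (mod 5)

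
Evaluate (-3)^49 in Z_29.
Using Fermat: (-3)^{28} ≡ 1 (mod 29). 49 ≡ 21 (mod 28). So (-3)^{49} ≡ (-3)^{21} ≡ 12 (mod 29)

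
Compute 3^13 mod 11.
Using Fermat: 3^{10} ≡ 1 mod 11. 13 ≡ 3 mod 10. So 3^{13} ≡ 3^{3} ≡ 5 mod 11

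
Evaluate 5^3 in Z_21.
5^{3} = 125 ≡ 20 (mod 21)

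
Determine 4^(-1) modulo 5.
Since 5 is prime, by Fermat 4^(-1) ≡ 4^{3} ≡ 4 (mod 5). Verify: 4 × 4 = 16 ≡ 1 (mod 5)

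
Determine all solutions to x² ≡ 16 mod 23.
The square roots of 16 mod 23 are 4 and 19. Verify: 4² = 16 ≡ 16 mod 23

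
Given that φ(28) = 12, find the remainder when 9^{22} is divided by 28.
By Euler: 9^{12} ≡ 1 (mod 28) since gcd(9, 28) = 1. 22 = 1×12 + 10. So 9^{22} ≡ 9^{10} ≡ 9 (mod 28)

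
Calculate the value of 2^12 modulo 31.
By repeated squaring mod 31: 2^{1}≡2, 2^{2}≡4, 2^{4}≡16, 2^{8}≡8. Then 2^{12} = 2^{8+4} ≡ 8 × 16 ≡ 4 mod 31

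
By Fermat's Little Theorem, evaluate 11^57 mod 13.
By Fermat: 11^{12} ≡ 1 (mod 13). 57 = 4×12 + 9. So 11^{57} ≡ 11^{9} ≡ 8 (mod 13)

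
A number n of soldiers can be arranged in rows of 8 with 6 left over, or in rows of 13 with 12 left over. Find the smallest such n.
M = 8 × 13 = 104. M₁ = 13, y₁ ≡ 5 (mod 8). M₂ = 8, y₂ ≡ 5 (mod 13). n = 6×13×5 + 12×8×5 ≡ 38 (mod 104)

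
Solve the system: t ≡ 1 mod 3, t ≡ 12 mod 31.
M = 3 × 31 = 93. M₁ = 31, y₁ ≡ 1 mod 3. M₂ = 3, y₂ ≡ 21 mod 31. t = 1×31×1 + 12×3×21 ≡ 43 mod 93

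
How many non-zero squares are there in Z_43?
For prime 43, there are (p-1)/2 = (43-1)/2 = 21 quadratic residues (excluding 0).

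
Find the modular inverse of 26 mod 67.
Since 67 is prime, by Fermat 26^(-1) ≡ 26^{65} ≡ 49 mod 67. Verify: 26 × 49 = 1274 ≡ 1 mod 67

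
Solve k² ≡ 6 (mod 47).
The square roots of 6 mod 47 are 37 and 10. Verify: 37² = 1369 ≡ 6 (mod 47)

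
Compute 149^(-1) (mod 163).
Since 163 is prime, by Fermat 149^(-1) ≡ 149^{161} ≡ 128 (mod 163). Verify: 149 × 128 = 19072 ≡ 1 (mod 163)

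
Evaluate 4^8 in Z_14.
By repeated squaring mod 14: 4^{1}≡4, 4^{2}≡2, 4^{4}≡4, 4^{8}≡2. So 4^{8} ≡ 2 mod 14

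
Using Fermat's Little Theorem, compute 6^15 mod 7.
By Fermat: 6^{6} ≡ 1 mod 7. 15 = 2×6 + 3. So 6^{15} ≡ 6^{3} ≡ 6 mod 7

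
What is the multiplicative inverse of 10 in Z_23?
Since 23 is prime, by Fermat 10^(-1) ≡ 10^{21} ≡ 7 mod 23. Verify: 10 × 7 = 70 ≡ 1 mod 23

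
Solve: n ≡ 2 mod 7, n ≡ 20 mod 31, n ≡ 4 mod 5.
M = 7 × 31 × 5 = 1085. M₁ = 155, y₁ ≡ 1 mod 7. M₂ = 35, y₂ ≡ 8 mod 31. M₃ = 217, y₃ ≡ 3 mod 5. n = 2×155×1 + 20×35×8 + 4×217×3 ≡ 919 mod 1085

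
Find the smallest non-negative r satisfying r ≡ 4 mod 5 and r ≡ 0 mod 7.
M = 5 × 7 = 35. M₁ = 7, y₁ ≡ 3 mod 5. M₂ = 5, y₂ ≡ 3 mod 7. r = 4×7×3 + 0×5×3 ≡ 14 mod 35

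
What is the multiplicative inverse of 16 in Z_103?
Since 103 is prime, by Fermat 16^(-1) ≡ 16^{101} ≡ 58 (mod 103). Verify: 16 × 58 = 928 ≡ 1 (mod 103)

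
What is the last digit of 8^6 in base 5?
Using Fermat: 8^{4} ≡ 1 mod 5. 6 ≡ 2 mod 4. So 8^{6} ≡ 8^{2} ≡ 4 mod 5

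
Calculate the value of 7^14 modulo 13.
Using Fermat: 7^{12} ≡ 1 mod 13. 14 ≡ 2 mod 12. So 7^{14} ≡ 7^{2} ≡ 10 mod 13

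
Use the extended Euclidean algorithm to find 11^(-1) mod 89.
Extended GCD: 11(-8) + 89(1) = 1. So 11^(-1) ≡ -8 ≡ 81 (mod 89). Verify: 11 × 81 = 891 ≡ 1 (mod 89)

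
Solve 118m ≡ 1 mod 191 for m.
Since 191 is prime, by Fermat 118^(-1) ≡ 118^{189} ≡ 34 mod 191. Verify: 118 × 34 = 4012 ≡ 1 mod 191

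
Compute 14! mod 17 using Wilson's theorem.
(16)! = (14)! × (15) × (16) ≡ -1 mod 17. So (14)! ≡ -1 × [(16)(15)]^(-1) ≡ 8 mod 17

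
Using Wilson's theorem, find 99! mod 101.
(100)! = (99)! × (100) ≡ -1 mod 101. So (99)! ≡ -1 × (100)^(-1) ≡ (-1)×(-1) = 1 mod 101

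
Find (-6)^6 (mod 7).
Using Fermat: (-6)^{6} ≡ 1 (mod 7). 6 ≡ 0 (mod 6). So (-6)^{6} ≡ (-6)^{0} ≡ 1 (mod 7)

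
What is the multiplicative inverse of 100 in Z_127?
Since 127 is prime, by Fermat 100^(-1) ≡ 100^{125} ≡ 47 mod 127. Verify: 100 × 47 = 4700 ≡ 1 mod 127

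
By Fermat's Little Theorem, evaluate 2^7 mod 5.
By Fermat: 2^{4} ≡ 1 (mod 5). So 2^{7} = 2^{4} · 2^{3} ≡ 2^{3} ≡ 3 (mod 5)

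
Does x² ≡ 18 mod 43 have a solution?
By Euler's criterion: 18^{21} ≡ 42 mod 43. Since this equals -1 (≡ 42), 18 is not a QR.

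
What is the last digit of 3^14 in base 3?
By repeated squaring (mod 3): 3^{1}≡0, 3^{2}≡0, 3^{4}≡0, 3^{8}≡0. Then 3^{14} = 3^{8+4+2} ≡ 0 × 0 × 0 ≡ 0 (mod 3)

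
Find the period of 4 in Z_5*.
Powers of 4 mod 5: 4^1≡4, 4^2≡1. Order = 2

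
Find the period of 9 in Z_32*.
Powers of 9 mod 32: 9^1≡9, 9^2≡17, 9^3≡25, 9^4≡1. So the order of 9 is 4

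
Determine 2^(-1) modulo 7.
Since 7 is prime, by Fermat 2^(-1) ≡ 2^{5} ≡ 4 (mod 7). Verify: 2 × 4 = 8 ≡ 1 (mod 7)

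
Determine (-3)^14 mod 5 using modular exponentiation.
Using Fermat: (-3)^{4} ≡ 1 (mod 5). 14 ≡ 2 (mod 4). So (-3)^{14} ≡ (-3)^{2} ≡ 4 (mod 5)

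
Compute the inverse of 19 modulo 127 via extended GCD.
Extended GCD: 19(-20) + 127(3) = 1. So 19^(-1) ≡ -20 ≡ 107 (mod 127). Verify: 19 × 107 = 2033 ≡ 1 (mod 127)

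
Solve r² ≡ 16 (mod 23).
The square roots of 16 mod 23 are 4 and 19. Verify: 4² = 16 ≡ 16 (mod 23)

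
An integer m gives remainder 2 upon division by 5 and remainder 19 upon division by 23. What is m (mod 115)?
M = 5 × 23 = 115. M₁ = 23, y₁ ≡ 2 (mod 5). M₂ = 5, y₂ ≡ 14 (mod 23). m = 2×23×2 + 19×5×14 ≡ 42 (mod 115)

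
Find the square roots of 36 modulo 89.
The square roots of 36 mod 89 are 83 and 6. Verify: 83² = 6889 ≡ 36 mod 89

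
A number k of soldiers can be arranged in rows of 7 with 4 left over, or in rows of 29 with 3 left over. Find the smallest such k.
M = 7 × 29 = 203. M₁ = 29, y₁ ≡ 1 (mod 7). M₂ = 7, y₂ ≡ 25 (mod 29). k = 4×29×1 + 3×7×25 ≡ 32 (mod 203)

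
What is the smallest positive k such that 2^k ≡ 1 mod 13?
Powers of 2 mod 13: 2^1≡2, 2^2≡4, 2^3≡8, 2^4≡3, 2^5≡6, 2^6≡12, 2^7≡11, 2^8≡9, 2^9≡5, 2^10≡10, 2^11≡7, 2^12≡1. ord_13(2) = 12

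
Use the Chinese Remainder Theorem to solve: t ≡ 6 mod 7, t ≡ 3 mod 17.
M = 7 × 17 = 119. M₁ = 17, y₁ ≡ 5 mod 7. M₂ = 7, y₂ ≡ 5 mod 17. t = 6×17×5 + 3×7×5 ≡ 20 mod 119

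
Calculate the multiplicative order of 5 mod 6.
Powers of 5 mod 6: 5^1≡5, 5^2≡1. So the order of 5 is 2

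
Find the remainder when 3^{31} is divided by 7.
By Fermat: 3^{6} ≡ 1 (mod 7). 31 = 5×6 + 1. So 3^{31} ≡ 3^{1} ≡ 3 (mod 7)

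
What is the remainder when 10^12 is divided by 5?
By repeated squaring (mod 5): 10^{1}≡0, 10^{2}≡0, 10^{4}≡0, 10^{8}≡0. Then 10^{12} = 10^{8+4} ≡ 0 × 0 ≡ 0 (mod 5)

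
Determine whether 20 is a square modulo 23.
By Euler's criterion: 20^{11} ≡ 22 (mod 23). Since this equals -1 (≡ 22), 20 is not a QR.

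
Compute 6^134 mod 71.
Using Fermat: 6^{70} ≡ 1 (mod 71). 134 ≡ 64 (mod 70). So 6^{134} ≡ 6^{64} ≡ 8 (mod 71)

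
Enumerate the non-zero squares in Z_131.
Squares in Z_131*: {1, 3, 4, 5, 7, 9, 11, 12, 13, 15, 16, 20, 21, 25, 27, 28, 33, 34, 35, 36, 38, 39, 41, 43, 44, 45, 46, 48, 49, 52, 53, 55, 58, 59, 60, 61, 62, 63, 64, 65, 74, 75, 77, 80, 81, 84, 89, 91, 94, 99, 100, 101, 102, 105, 107, 108, 109, 112, 113, 114, 117, 121, 123, 125, 129}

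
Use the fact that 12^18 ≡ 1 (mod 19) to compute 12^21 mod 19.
By Fermat: 12^{18} ≡ 1 (mod 19). So 12^{21} = 12^{18} · 12^{3} ≡ 12^{3} ≡ 18 (mod 19)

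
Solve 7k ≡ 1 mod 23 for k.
Since 23 is prime, by Fermat 7^(-1) ≡ 7^{21} ≡ 10 mod 23. Verify: 7 × 10 = 70 ≡ 1 mod 23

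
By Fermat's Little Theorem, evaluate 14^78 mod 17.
By Fermat: 14^{16} ≡ 1 mod 17. 78 = 4×16 + 14. So 14^{78} ≡ 14^{14} ≡ 2 mod 17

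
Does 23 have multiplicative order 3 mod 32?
Powers of 23 mod 32: 23^1≡23, 23^2≡17, 23^3≡7, 23^4≡1. 23^3≡7≢1, so ord ≠ 3. No, the actual order is 4.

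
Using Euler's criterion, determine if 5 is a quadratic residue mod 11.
By Euler's criterion: 5^{5} ≡ 1 (mod 11). Since this equals 1, 5 is a QR.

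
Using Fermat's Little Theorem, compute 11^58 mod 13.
By Fermat: 11^{12} ≡ 1 (mod 13). 58 = 4×12 + 10. So 11^{58} ≡ 11^{10} ≡ 10 (mod 13)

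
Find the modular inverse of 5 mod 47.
Since 47 is prime, by Fermat 5^(-1) ≡ 5^{45} ≡ 19 mod 47. Verify: 5 × 19 = 95 ≡ 1 mod 47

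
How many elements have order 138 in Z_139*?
A prime p has φ(p-1) primitive roots; here φ(138) = 44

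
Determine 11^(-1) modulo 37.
Since 37 is prime, by Fermat 11^(-1) ≡ 11^{35} ≡ 27 (mod 37). Verify: 11 × 27 = 297 ≡ 1 (mod 37)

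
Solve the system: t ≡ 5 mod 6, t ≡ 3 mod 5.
M = 6 × 5 = 30. M₁ = 5, y₁ ≡ 5 mod 6. M₂ = 6, y₂ ≡ 1 mod 5. t = 5×5×5 + 3×6×1 ≡ 23 mod 30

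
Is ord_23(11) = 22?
Powers of 11 mod 23: 11^1≡11, 11^2≡6, 11^3≡20, 11^4≡13, 11^5≡5, 11^6≡9, 11^7≡7, 11^8≡8, 11^9≡19, 11^10≡2, 11^11≡22, 11^12≡12, 11^13≡17, 11^14≡3, 11^15≡10, 11^16≡18, 11^17≡14, 11^18≡16, 11^19≡15, 11^20≡4, 11^21≡21, 11^22≡1. First k with 11^k≡1 is k=22. Yes, ord_23(11) = 22.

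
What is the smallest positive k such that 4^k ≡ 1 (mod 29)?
Powers of 4 mod 29: 4^1≡4, 4^2≡16, 4^3≡6, 4^4≡24, 4^5≡9, 4^6≡7, 4^7≡28, 4^8≡25, 4^9≡13, 4^10≡23, 4^11≡5, 4^12≡20, 4^13≡22, 4^14≡1. ord_29(4) = 14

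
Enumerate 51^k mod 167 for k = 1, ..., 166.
51^1, 51^2, ..., 51^{166} mod 167: [51, 96, 53, 31, 78, 137, 140, 126, 80, 72, 165, 65, 142, 61, 105, 11, 60, 54, 82, 7, 23, 4, 37, 50, 45, 124, 145, 47, 59, 3, 153, 121, 159, 93, 67, 77, 86, 44, 73, 49, 161, 28, 92, 16, 148, 33, 13, 162, 79, 21, 69, 12, 111, 150, 135, 38, 101, 141, 10, 9, 125, 29, 143, 112, 34, 64, 91, 132, 52, 147, 149, 84, 109, 48, 110, 99, 39, 152, 70, 63, 40, 36, 166, 116, 71, 114, 136, 89, 30, 27, 41, 87, 95, 2, 102, 25, 106, 62, 156, 107, 113, 85, 160, 144, 163, 130, 117, 122, 43, 22, 120, 108, 164, 14, 46, 8, 74, 100, 90, 81, 123, 94, 118, 6, 139, 75, 151, 19, 134, 154, 5, 88, 146, 98, 155, 56, 17, 32, 129, 66, 26, 157, 158, 42, 138, 24, 55, 133, 103, 76, 35, 115, 20, 18, 83, 58, 119, 57, 68, 128, 15, 97, 104, 127, 131, 1]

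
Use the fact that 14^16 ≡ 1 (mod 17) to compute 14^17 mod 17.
By Fermat: 14^{16} ≡ 1 (mod 17). So 14^{17} = 14^{16} · 14^{1} ≡ 14^{1} ≡ 14 (mod 17)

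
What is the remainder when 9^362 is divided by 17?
Using Fermat: 9^{16} ≡ 1 mod 17. 362 ≡ 10 mod 16. So 9^{362} ≡ 9^{10} ≡ 13 mod 17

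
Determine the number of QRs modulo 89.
For prime 89, there are (p-1)/2 = (89-1)/2 = 44 quadratic residues (excluding 0).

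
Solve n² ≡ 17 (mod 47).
The square roots of 17 mod 47 are 8 and 39. Verify: 8² = 64 ≡ 17 (mod 47)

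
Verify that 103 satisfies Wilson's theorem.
(102)! mod 103 = 102. Since this equals -1 mod 103, Wilson confirms 103 is prime.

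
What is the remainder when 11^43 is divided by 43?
Using Fermat: 11^{42} ≡ 1 (mod 43). 43 ≡ 1 (mod 42). So 11^{43} ≡ 11^{1} ≡ 11 (mod 43)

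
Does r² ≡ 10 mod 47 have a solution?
By Euler's criterion: 10^{23} ≡ 46 mod 47. Since this equals -1 (≡ 46), 10 is not a QR.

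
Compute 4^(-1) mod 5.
Since 5 is prime, by Fermat 4^(-1) ≡ 4^{3} ≡ 4 mod 5. Verify: 4 × 4 = 16 ≡ 1 mod 5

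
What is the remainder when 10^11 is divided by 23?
By repeated squaring (mod 23): 10^{1}≡10, 10^{2}≡8, 10^{4}≡18, 10^{8}≡2. Then 10^{11} = 10^{8+2+1} ≡ 2 × 8 × 10 ≡ 22 (mod 23)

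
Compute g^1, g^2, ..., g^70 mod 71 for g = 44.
44^1, 44^2, ..., 44^{70} mod 71: [44, 19, 55, 6, 51, 43, 46, 36, 22, 45, 63, 3, 61, 57, 23, 18, 11, 58, 67, 37, 66, 64, 47, 9, 41, 29, 69, 54, 33, 32, 59, 40, 56, 50, 70, 27, 52, 16, 65, 20, 28, 25, 35, 49, 26, 8, 68, 10, 14, 48, 53, 60, 13, 4, 34, 5, 7, 24, 62, 30, 42, 2, 17, 38, 39, 12, 31, 15, 21, 1]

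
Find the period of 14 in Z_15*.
Powers of 14 mod 15: 14^1≡14, 14^2≡1. ord_15(14) = 2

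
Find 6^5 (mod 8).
By repeated squaring (mod 8): 6^{1}≡6, 6^{2}≡4, 6^{4}≡0. Then 6^{5} = 6^{4+1} ≡ 0 × 6 ≡ 0 (mod 8)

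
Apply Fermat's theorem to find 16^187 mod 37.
By Fermat: 16^{36} ≡ 1 mod 37. 187 ≡ 7 mod 36. So 16^{187} ≡ 16^{7} ≡ 12 mod 37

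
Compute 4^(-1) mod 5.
Since 5 is prime, by Fermat 4^(-1) ≡ 4^{3} ≡ 4 mod 5. Verify: 4 × 4 = 16 ≡ 1 mod 5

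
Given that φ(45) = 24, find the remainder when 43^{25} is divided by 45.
By Euler: 43^{24} ≡ 1 mod 45 since gcd(43, 45) = 1. 25 = 1×24 + 1. So 43^{25} ≡ 43^{1} ≡ 43 mod 45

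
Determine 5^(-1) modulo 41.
Since 41 is prime, by Fermat 5^(-1) ≡ 5^{39} ≡ 33 mod 41. Verify: 5 × 33 = 165 ≡ 1 mod 41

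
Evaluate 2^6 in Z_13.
By repeated squaring (mod 13): 2^{1}≡2, 2^{2}≡4, 2^{4}≡3. Then 2^{6} = 2^{4+2} ≡ 3 × 4 ≡ 12 (mod 13)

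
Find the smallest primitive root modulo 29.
g = 2. Powers: [2, 4, 8, 16, 3, 6, 12, 24, 19, ...] generates all 28 non-zero residues.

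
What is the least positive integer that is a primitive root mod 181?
g = 2. For each prime q|180: 2^{90}≡180, 2^{60}≡48, 2^{36}≡59, none ≡ 1, so ord_181(2) = 180 and 2 is a primitive root.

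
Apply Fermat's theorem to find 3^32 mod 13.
By Fermat: 3^{12} ≡ 1 mod 13. 32 = 2×12 + 8. So 3^{32} ≡ 3^{8} ≡ 9 mod 13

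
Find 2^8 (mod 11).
By repeated squaring (mod 11): 2^{1}≡2, 2^{2}≡4, 2^{4}≡5, 2^{8}≡3. So 2^{8} ≡ 3 (mod 11)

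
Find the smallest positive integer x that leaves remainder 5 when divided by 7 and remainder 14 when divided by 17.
M = 7 × 17 = 119. M₁ = 17, y₁ ≡ 5 mod 7. M₂ = 7, y₂ ≡ 5 mod 17. x = 5×17×5 + 14×7×5 ≡ 82 mod 119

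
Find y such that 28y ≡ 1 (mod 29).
Since 29 is prime, by Fermat 28^(-1) ≡ 28^{27} ≡ 28 (mod 29). Verify: 28 × 28 = 784 ≡ 1 (mod 29)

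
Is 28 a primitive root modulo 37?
28^{18} ≡ 1 mod 37 and 18 < 36, so ord_37(28) = 18 ≠ 36 and 28 is not a primitive root.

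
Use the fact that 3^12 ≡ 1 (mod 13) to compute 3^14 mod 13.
By Fermat: 3^{12} ≡ 1 (mod 13). So 3^{14} = 3^{12} · 3^{2} ≡ 3^{2} ≡ 9 (mod 13)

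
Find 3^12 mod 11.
Using Fermat: 3^{10} ≡ 1 mod 11. 12 ≡ 2 mod 10. So 3^{12} ≡ 3^{2} ≡ 9 mod 11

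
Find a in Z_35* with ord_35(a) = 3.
11 has order 3 mod 35 since 11^{3} ≡ 1 mod 35 and no smaller power works.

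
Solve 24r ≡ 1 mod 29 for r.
Since 29 is prime, by Fermat 24^(-1) ≡ 24^{27} ≡ 23 mod 29. Verify: 24 × 23 = 552 ≡ 1 mod 29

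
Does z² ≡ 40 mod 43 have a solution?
By Euler's criterion: 40^{21} ≡ 1 mod 43. Since this equals 1, 40 is a QR.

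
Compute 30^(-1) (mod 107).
Since 107 is prime, by Fermat 30^(-1) ≡ 30^{105} ≡ 25 (mod 107). Verify: 30 × 25 = 750 ≡ 1 (mod 107)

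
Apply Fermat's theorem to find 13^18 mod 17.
By Fermat: 13^{16} ≡ 1 mod 17. So 13^{18} = 13^{16} · 13^{2} ≡ 13^{2} ≡ 16 mod 17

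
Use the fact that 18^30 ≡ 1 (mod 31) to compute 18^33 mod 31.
By Fermat: 18^{30} ≡ 1 (mod 31). So 18^{33} = 18^{30} · 18^{3} ≡ 18^{3} ≡ 4 (mod 31)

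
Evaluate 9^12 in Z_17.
By repeated squaring (mod 17): 9^{1}≡9, 9^{2}≡13, 9^{4}≡16, 9^{8}≡1. Then 9^{12} = 9^{8+4} ≡ 1 × 16 ≡ 16 (mod 17)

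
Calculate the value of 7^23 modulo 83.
By repeated squaring mod 83: 7^{1}≡7, 7^{2}≡49, 7^{4}≡77, 7^{8}≡36, 7^{16}≡51. Then 7^{23} = 7^{16+4+2+1} ≡ 51 × 77 × 49 × 7 ≡ 37 mod 83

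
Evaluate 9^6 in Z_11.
By repeated squaring (mod 11): 9^{1}≡9, 9^{2}≡4, 9^{4}≡5. Then 9^{6} = 9^{4+2} ≡ 5 × 4 ≡ 9 (mod 11)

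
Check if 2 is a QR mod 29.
By Euler's criterion: 2^{14} ≡ 28 mod 29. Since this equals -1 (≡ 28), 2 is not a QR.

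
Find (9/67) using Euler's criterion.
(9/67) = 9^{33} mod 67 = 1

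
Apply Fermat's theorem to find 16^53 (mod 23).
By Fermat: 16^{22} ≡ 1 (mod 23). 53 = 2×22 + 9. So 16^{53} ≡ 16^{9} ≡ 8 (mod 23)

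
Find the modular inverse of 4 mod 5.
Since 5 is prime, by Fermat 4^(-1) ≡ 4^{3} ≡ 4 (mod 5). Verify: 4 × 4 = 16 ≡ 1 (mod 5)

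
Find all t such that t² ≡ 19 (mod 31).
The square roots of 19 mod 31 are 9 and 22. Verify: 9² = 81 ≡ 19 (mod 31)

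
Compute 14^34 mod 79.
By repeated squaring (mod 79): 14^{1}≡14, 14^{2}≡38, 14^{4}≡22, 14^{8}≡10, 14^{16}≡21, 14^{32}≡46. Then 14^{34} = 14^{32+2} ≡ 46 × 38 ≡ 10 (mod 79)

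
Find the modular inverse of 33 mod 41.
Since 41 is prime, by Fermat 33^(-1) ≡ 33^{39} ≡ 5 mod 41. Verify: 33 × 5 = 165 ≡ 1 mod 41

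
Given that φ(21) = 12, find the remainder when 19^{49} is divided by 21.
By Euler: 19^{12} ≡ 1 mod 21 since gcd(19, 21) = 1. 49 = 4×12 + 1. So 19^{49} ≡ 19^{1} ≡ 19 mod 21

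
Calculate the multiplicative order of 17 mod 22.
Powers of 17 mod 22: 17^1≡17, 17^2≡3, 17^3≡7, 17^4≡9, 17^5≡21, 17^6≡5, 17^7≡19, 17^8≡15, 17^9≡13, 17^10≡1. ord_22(17) = 10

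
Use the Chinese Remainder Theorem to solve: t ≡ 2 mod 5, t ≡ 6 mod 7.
M = 5 × 7 = 35. M₁ = 7, y₁ ≡ 3 mod 5. M₂ = 5, y₂ ≡ 3 mod 7. t = 2×7×3 + 6×5×3 ≡ 27 mod 35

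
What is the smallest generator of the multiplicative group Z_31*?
g = 3. For each prime q|30: 3^{15}≡30, 3^{10}≡25, 3^{6}≡16, none ≡ 1, so ord_31(3) = 30 and 3 is a primitive root.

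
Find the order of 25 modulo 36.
Powers of 25 mod 36: 25^1≡25, 25^2≡13, 25^3≡1. Order = 3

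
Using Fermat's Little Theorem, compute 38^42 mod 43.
By Fermat's Little Theorem, 38^{42} ≡ 1 (mod 43) since 43 is prime and gcd(38, 43) = 1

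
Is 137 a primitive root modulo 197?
137^{98} ≡ 1 mod 197 and 98 < 196, so ord_197(137) = 98 ≠ 196 and 137 is not a primitive root.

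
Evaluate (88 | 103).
(88/103) = 88^{51} mod 103 = -1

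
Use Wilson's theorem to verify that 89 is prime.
(88)! mod 89 = 88. Since this equals -1 (mod 89), Wilson confirms 89 is prime.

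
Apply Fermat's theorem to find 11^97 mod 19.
By Fermat: 11^{18} ≡ 1 mod 19. 97 = 5×18 + 7. So 11^{97} ≡ 11^{7} ≡ 11 mod 19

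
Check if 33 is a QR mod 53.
By Euler's criterion: 33^{26} ≡ 52 mod 53. Since this equals -1 (≡ 52), 33 is not a QR.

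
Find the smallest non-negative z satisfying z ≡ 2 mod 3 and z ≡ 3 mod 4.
M = 3 × 4 = 12. M₁ = 4, y₁ ≡ 1 mod 3. M₂ = 3, y₂ ≡ 3 mod 4. z = 2×4×1 + 3×3×3 ≡ 11 mod 12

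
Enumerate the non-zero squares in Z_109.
Quadratic residues modulo 109: {1, 3, 4, 5, 7, 9, 12, 15, 16, 20, 21, 22, 25, 26, 27, 28, 29, 31, 34, 35, 36, 38, 43, 45, 46, 48, 49, 60, 61, 63, 64, 66, 71, 73, 74, 75, 78, 80, 81, 82, 83, 84, 87, 88, 89, 93, 94, 97, 100, 102, 104, 105, 106, 108}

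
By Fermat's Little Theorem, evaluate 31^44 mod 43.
By Fermat: 31^{42} ≡ 1 mod 43. So 31^{44} = 31^{42} · 31^{2} ≡ 31^{2} ≡ 15 mod 43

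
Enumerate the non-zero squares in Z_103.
Quadratic residues modulo 103: {1, 2, 4, 7, 8, 9, 13, 14, 15, 16, 17, 18, 19, 23, 25, 26, 28, 29, 30, 32, 33, 34, 36, 38, 41, 46, 49, 50, 52, 55, 56, 58, 59, 60, 61, 63, 64, 66, 68, 72, 76, 79, 81, 82, 83, 91, 92, 93, 97, 98, 100}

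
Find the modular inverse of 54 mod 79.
Since 79 is prime, by Fermat 54^(-1) ≡ 54^{77} ≡ 60 (mod 79). Verify: 54 × 60 = 3240 ≡ 1 (mod 79)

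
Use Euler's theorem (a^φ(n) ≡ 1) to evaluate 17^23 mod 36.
By Euler: 17^{12} ≡ 1 (mod 36) since gcd(17, 36) = 1. 23 = 1×12 + 11. So 17^{23} ≡ 17^{11} ≡ 17 (mod 36)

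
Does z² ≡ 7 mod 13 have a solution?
By Euler's criterion: 7^{6} ≡ 12 mod 13. Since this equals -1 (≡ 12), 7 is not a QR.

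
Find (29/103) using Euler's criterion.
(29/103) = 29^{51} mod 103 = 1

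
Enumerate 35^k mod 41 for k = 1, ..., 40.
35^1, 35^2, ..., 35^{40} mod 41: [35, 36, 30, 25, 14, 39, 12, 10, 22, 32, 13, 4, 17, 21, 38, 18, 15, 33, 7, 40, 6, 5, 11, 16, 27, 2, 29, 31, 19, 9, 28, 37, 24, 20, 3, 23, 26, 8, 34, 1]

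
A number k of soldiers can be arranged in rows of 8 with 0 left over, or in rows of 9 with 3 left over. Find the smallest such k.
M = 8 × 9 = 72. M₁ = 9, y₁ ≡ 1 mod 8. M₂ = 8, y₂ ≡ 8 mod 9. k = 0×9×1 + 3×8×8 ≡ 48 mod 72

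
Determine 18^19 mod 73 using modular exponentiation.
By repeated squaring mod 73: 18^{1}≡18, 18^{2}≡32, 18^{4}≡2, 18^{8}≡4, 18^{16}≡16. Then 18^{19} = 18^{16+2+1} ≡ 16 × 32 × 18 ≡ 18 mod 73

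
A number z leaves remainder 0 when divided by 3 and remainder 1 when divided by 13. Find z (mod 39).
M = 3 × 13 = 39. M₁ = 13, y₁ ≡ 1 (mod 3). M₂ = 3, y₂ ≡ 9 (mod 13). z = 0×13×1 + 1×3×9 ≡ 27 (mod 39)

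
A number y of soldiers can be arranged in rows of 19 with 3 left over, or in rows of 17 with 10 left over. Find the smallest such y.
M = 19 × 17 = 323. M₁ = 17, y₁ ≡ 9 mod 19. M₂ = 19, y₂ ≡ 9 mod 17. y = 3×17×9 + 10×19×9 ≡ 231 mod 323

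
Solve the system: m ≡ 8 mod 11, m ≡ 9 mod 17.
M = 11 × 17 = 187. M₁ = 17, y₁ ≡ 2 mod 11. M₂ = 11, y₂ ≡ 14 mod 17. m = 8×17×2 + 9×11×14 ≡ 162 mod 187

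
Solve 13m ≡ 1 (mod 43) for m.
Since 43 is prime, by Fermat 13^(-1) ≡ 13^{41} ≡ 10 (mod 43). Verify: 13 × 10 = 130 ≡ 1 (mod 43)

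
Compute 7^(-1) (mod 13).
Since 13 is prime, by Fermat 7^(-1) ≡ 7^{11} ≡ 2 (mod 13). Verify: 7 × 2 = 14 ≡ 1 (mod 13)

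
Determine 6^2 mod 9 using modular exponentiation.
6^{2} = 36 ≡ 0 mod 9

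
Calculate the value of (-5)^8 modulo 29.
By repeated squaring (mod 29): (-5)^{1}≡24, (-5)^{2}≡25, (-5)^{4}≡16, (-5)^{8}≡24. So (-5)^{8} ≡ 24 (mod 29)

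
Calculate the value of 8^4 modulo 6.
8^{4} = 4096 ≡ 4 mod 6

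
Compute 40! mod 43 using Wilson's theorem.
(42)! = (40)! × (41) × (42) ≡ -1 mod 43. So (40)! ≡ -1 × [(42)(41)]^(-1) ≡ 21 mod 43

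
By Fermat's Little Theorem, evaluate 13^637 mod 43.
By Fermat: 13^{42} ≡ 1 (mod 43). 637 ≡ 7 (mod 42). So 13^{637} ≡ 13^{7} ≡ 36 (mod 43)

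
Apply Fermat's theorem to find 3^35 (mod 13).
By Fermat: 3^{12} ≡ 1 (mod 13). 35 = 2×12 + 11. So 3^{35} ≡ 3^{11} ≡ 9 (mod 13)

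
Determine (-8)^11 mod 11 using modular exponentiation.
Using Fermat: (-8)^{10} ≡ 1 (mod 11). 11 ≡ 1 (mod 10). So (-8)^{11} ≡ (-8)^{1} ≡ 3 (mod 11)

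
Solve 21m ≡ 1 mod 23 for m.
Since 23 is prime, by Fermat 21^(-1) ≡ 21^{21} ≡ 11 mod 23. Verify: 21 × 11 = 231 ≡ 1 mod 23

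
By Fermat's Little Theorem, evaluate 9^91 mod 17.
By Fermat: 9^{16} ≡ 1 mod 17. 91 = 5×16 + 11. So 9^{91} ≡ 9^{11} ≡ 15 mod 17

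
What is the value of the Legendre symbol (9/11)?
(9/11) = 9^{5} mod 11 = 1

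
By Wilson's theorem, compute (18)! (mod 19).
By Wilson's theorem, (18)! ≡ -1 ≡ 18 (mod 19)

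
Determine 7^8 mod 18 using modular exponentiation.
By repeated squaring (mod 18): 7^{1}≡7, 7^{2}≡13, 7^{4}≡7, 7^{8}≡13. So 7^{8} ≡ 13 (mod 18)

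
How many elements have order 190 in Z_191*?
There are φ(191-1) = φ(190) = 72 primitive roots modulo 191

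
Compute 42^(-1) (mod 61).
Since 61 is prime, by Fermat 42^(-1) ≡ 42^{59} ≡ 16 (mod 61). Verify: 42 × 16 = 672 ≡ 1 (mod 61)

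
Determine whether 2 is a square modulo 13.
By Euler's criterion: 2^{6} ≡ 12 mod 13. Since this equals -1 (≡ 12), 2 is not a QR.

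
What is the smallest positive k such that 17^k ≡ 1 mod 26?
Powers of 17 mod 26: 17^1≡17, 17^2≡3, 17^3≡25, 17^4≡9, 17^5≡23, 17^6≡1. Order = 6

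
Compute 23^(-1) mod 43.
Since 43 is prime, by Fermat 23^(-1) ≡ 23^{41} ≡ 15 mod 43. Verify: 23 × 15 = 345 ≡ 1 mod 43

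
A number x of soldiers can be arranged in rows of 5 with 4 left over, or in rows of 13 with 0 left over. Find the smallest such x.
M = 5 × 13 = 65. M₁ = 13, y₁ ≡ 2 (mod 5). M₂ = 5, y₂ ≡ 8 (mod 13). x = 4×13×2 + 0×5×8 ≡ 39 (mod 65)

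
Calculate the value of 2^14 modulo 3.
Using Fermat: 2^{2} ≡ 1 (mod 3). 14 ≡ 0 (mod 2). So 2^{14} ≡ 2^{0} ≡ 1 (mod 3)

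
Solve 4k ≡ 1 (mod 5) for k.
Since 5 is prime, by Fermat 4^(-1) ≡ 4^{3} ≡ 4 (mod 5). Verify: 4 × 4 = 16 ≡ 1 (mod 5)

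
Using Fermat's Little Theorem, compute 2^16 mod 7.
By Fermat: 2^{6} ≡ 1 mod 7. 16 = 2×6 + 4. So 2^{16} ≡ 2^{4} ≡ 2 mod 7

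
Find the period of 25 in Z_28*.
Powers of 25 mod 28: 25^1≡25, 25^2≡9, 25^3≡1. So the order of 25 is 3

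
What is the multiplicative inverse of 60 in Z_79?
Since 79 is prime, by Fermat 60^(-1) ≡ 60^{77} ≡ 54 mod 79. Verify: 60 × 54 = 3240 ≡ 1 mod 79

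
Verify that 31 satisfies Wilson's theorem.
(30)! mod 31 = 30. Since this equals -1 mod 31, Wilson confirms 31 is prime.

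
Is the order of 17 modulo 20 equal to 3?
Powers of 17 mod 20: 17^1≡17, 17^2≡9, 17^3≡13, 17^4≡1. 17^3≡13≢1, so ord ≠ 3. No, the actual order is 4.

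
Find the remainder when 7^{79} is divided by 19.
By Fermat: 7^{18} ≡ 1 (mod 19). 79 = 4×18 + 7. So 7^{79} ≡ 7^{7} ≡ 7 (mod 19)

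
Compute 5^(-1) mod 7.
Since 7 is prime, by Fermat 5^(-1) ≡ 5^{5} ≡ 3 mod 7. Verify: 5 × 3 = 15 ≡ 1 mod 7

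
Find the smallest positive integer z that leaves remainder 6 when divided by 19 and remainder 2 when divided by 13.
M = 19 × 13 = 247. M₁ = 13, y₁ ≡ 3 (mod 19). M₂ = 19, y₂ ≡ 11 (mod 13). z = 6×13×3 + 2×19×11 ≡ 158 (mod 247)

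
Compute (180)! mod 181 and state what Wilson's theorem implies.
(180)! mod 181 = 180. Since this equals -1 (mod 181), Wilson confirms 181 is prime.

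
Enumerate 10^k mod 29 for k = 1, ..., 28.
10^1, 10^2, ..., 10^{28} mod 29: [10, 13, 14, 24, 8, 22, 17, 25, 18, 6, 2, 20, 26, 28, 19, 16, 15, 5, 21, 7, 12, 4, 11, 23, 27, 9, 3, 1]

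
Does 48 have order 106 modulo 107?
48^{53} ≡ 1 mod 107 and 53 < 106, so ord_107(48) = 53 ≠ 106 and 48 is not a primitive root.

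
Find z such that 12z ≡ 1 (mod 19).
Since 19 is prime, by Fermat 12^(-1) ≡ 12^{17} ≡ 8 (mod 19). Verify: 12 × 8 = 96 ≡ 1 (mod 19)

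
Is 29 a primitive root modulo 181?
29^{15} ≡ 1 (mod 181) and 15 < 180, so ord_181(29) = 15 ≠ 180 and 29 is not a primitive root.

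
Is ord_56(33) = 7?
Powers of 33 mod 56: 33^1≡33, 33^2≡25, 33^3≡41, 33^4≡9, 33^5≡17, 33^6≡1. Already 33^6≡1, so the order is 6 < 7. No, the actual order is 6.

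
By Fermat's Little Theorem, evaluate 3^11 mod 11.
By Fermat: 3^{10} ≡ 1 mod 11. So 3^{11} = 3^{10} · 3^{1} ≡ 3^{1} ≡ 3 mod 11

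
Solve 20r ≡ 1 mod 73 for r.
Since 73 is prime, by Fermat 20^(-1) ≡ 20^{71} ≡ 11 mod 73. Verify: 20 × 11 = 220 ≡ 1 mod 73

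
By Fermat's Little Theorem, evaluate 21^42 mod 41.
By Fermat: 21^{40} ≡ 1 (mod 41). So 21^{42} = 21^{40} · 21^{2} ≡ 21^{2} ≡ 31 (mod 41)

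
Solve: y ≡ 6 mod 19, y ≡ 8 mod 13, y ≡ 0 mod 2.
M = 19 × 13 × 2 = 494. M₁ = 26, y₁ ≡ 11 mod 19. M₂ = 38, y₂ ≡ 12 mod 13. M₃ = 247, y₃ ≡ 1 mod 2. y = 6×26×11 + 8×38×12 + 0×247×1 ≡ 424 mod 494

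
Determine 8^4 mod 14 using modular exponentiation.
8^{4} = 4096 ≡ 8 (mod 14)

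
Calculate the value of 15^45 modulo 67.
By repeated squaring (mod 67): 15^{1}≡15, 15^{2}≡24, 15^{4}≡40, 15^{8}≡59, 15^{16}≡64, 15^{32}≡9. Then 15^{45} = 15^{32+8+4+1} ≡ 9 × 59 × 40 × 15 ≡ 15 (mod 67)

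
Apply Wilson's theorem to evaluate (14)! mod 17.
(16)! = (14)! × (15) × (16) ≡ -1 (mod 17). So (14)! ≡ -1 × [(16)(15)]^(-1) ≡ 8 (mod 17)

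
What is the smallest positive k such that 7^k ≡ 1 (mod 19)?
Powers of 7 mod 19: 7^1≡7, 7^2≡11, 7^3≡1. So the order of 7 is 3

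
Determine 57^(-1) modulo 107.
Since 107 is prime, by Fermat 57^(-1) ≡ 57^{105} ≡ 92 (mod 107). Verify: 57 × 92 = 5244 ≡ 1 (mod 107)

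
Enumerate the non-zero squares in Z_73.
QRs mod 73: {1, 2, 3, 4, 6, 8, 9, 12, 16, 18, 19, 23, 24, 25, 27, 32, 35, 36, 37, 38, 41, 46, 48, 49, 50, 54, 55, 57, 61, 64, 65, 67, 69, 70, 71, 72}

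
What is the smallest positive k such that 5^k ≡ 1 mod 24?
Powers of 5 mod 24: 5^1≡5, 5^2≡1. ord_24(5) = 2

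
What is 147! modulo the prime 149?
(148)! = (147)! × (148) ≡ -1 (mod 149). So (147)! ≡ -1 × (148)^(-1) ≡ (-1)×(-1) = 1 (mod 149)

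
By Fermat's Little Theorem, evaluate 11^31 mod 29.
By Fermat: 11^{28} ≡ 1 mod 29. So 11^{31} = 11^{28} · 11^{3} ≡ 11^{3} ≡ 26 mod 29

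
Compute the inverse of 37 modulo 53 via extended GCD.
Extended GCD: 37(-10) + 53(7) = 1. So 37^(-1) ≡ -10 ≡ 43 mod 53. Verify: 37 × 43 = 1591 ≡ 1 mod 53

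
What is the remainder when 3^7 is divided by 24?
By repeated squaring (mod 24): 3^{1}≡3, 3^{2}≡9, 3^{4}≡9. Then 3^{7} = 3^{4+2+1} ≡ 9 × 9 × 3 ≡ 3 (mod 24)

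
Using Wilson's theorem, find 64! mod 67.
(66)! = (64)! × (65) × (66) ≡ -1 (mod 67). So (64)! ≡ -1 × [(66)(65)]^(-1) ≡ 33 (mod 67)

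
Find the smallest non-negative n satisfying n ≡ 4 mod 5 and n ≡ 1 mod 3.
M = 5 × 3 = 15. M₁ = 3, y₁ ≡ 2 mod 5. M₂ = 5, y₂ ≡ 2 mod 3. n = 4×3×2 + 1×5×2 ≡ 4 mod 15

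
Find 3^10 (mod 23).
By repeated squaring (mod 23): 3^{1}≡3, 3^{2}≡9, 3^{4}≡12, 3^{8}≡6. Then 3^{10} = 3^{8+2} ≡ 6 × 9 ≡ 8 (mod 23)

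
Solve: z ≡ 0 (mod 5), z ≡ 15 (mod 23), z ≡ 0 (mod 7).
M = 5 × 23 × 7 = 805. M₁ = 161, y₁ ≡ 1 (mod 5). M₂ = 35, y₂ ≡ 2 (mod 23). M₃ = 115, y₃ ≡ 5 (mod 7). z = 0×161×1 + 15×35×2 + 0×115×5 ≡ 245 (mod 805)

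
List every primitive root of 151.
There are φ(150) = 40 primitive roots mod 151: {6, 7, 12, 13, 14, 15, 30, 35, 48, 51, 52, 54, 56, 61, 63, 71, 77, 82, 89, 93, 96, 102, 104, 106, 108, 109, 111, 112, 114, 115, 117, 120, 126, 129, 130, 133, 134, 140, 141, 146}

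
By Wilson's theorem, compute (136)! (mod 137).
By Wilson's theorem, (136)! ≡ -1 ≡ 136 (mod 137)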